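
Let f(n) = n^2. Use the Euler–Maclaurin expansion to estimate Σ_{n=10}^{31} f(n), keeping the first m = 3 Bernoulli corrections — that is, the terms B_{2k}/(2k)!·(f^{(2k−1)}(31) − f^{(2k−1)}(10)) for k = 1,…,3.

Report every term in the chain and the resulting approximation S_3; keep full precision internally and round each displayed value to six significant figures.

S_3 ≈ 10131.0

∫_10^31 x^2 dx evaluates to 9597.00.
Boundary: ½(f(10) + f(31)) = ½(100.000 + 961.000) = 530.500.
Integral + boundary = 10127.5.
k=1: B_{2}/(2)! × [f^{(1)}(31) − f^{(1)}(10)] = 1/12 × (62.0000 − 20.0000) = 3.50000.
After k=1: 10131.0.
k=2: B_{4}/(4)! × [f^{(3)}(31) − f^{(3)}(10)] = −1/720 × (0.00000 − 0.00000) = 0.00000.
After k=2: 10131.0.
k=3: B_{6}/(6)! × [f^{(5)}(31) − f^{(5)}(10)] = 1/30240 × (0.00000 − 0.00000) = 0.00000.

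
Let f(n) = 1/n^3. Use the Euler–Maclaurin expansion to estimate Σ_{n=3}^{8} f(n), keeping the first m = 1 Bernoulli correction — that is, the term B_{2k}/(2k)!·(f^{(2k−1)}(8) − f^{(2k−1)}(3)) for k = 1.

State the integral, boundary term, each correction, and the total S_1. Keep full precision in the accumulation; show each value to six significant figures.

∫_3^8 1/x^3 dx evaluates to 0.0477431.
½[f(3) + f(8)] = ½[0.0370370 + 0.00195312] = 0.0194951.
So far: 0.0672381.
Correction k=1: B_{2}/2! · (f^{(1)}(8) − f^{(1)}(3)) = 1/12 · (-0.000732422 − (-0.0370370)) = 0.00302538.

S_1 ≈ 0.0702635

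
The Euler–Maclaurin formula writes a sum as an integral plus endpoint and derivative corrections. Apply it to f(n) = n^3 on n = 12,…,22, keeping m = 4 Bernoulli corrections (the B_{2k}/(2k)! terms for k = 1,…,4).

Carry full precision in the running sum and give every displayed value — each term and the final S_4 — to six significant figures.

S_4 ≈ 59653.0

∫_12^22 x^3 dx evaluates to 53380.0.
½[f(12) + f(22)] = ½[1728.00 + 10648.0] = 6188.00.
So far: 59568.0.
k=1: B_{2}/(2)! × [f^{(1)}(22) − f^{(1)}(12)] = 1/12 × (1452.00 − 432.000) = 85.0000.
Running total after k=1: 59653.0.
k=2: B_{4}/(4)! × [f^{(3)}(22) − f^{(3)}(12)] = −1/720 × (6.00000 − 6.00000) = 0.00000.
Running total after k=2: 59653.0.
k=3: B_{6}/(6)! × [f^{(5)}(22) − f^{(5)}(12)] = 1/30240 × (0.00000 − 0.00000) = 0.00000.
Running total after k=3: 59653.0.
k=4: B_{8}/(8)! × [f^{(7)}(22) − f^{(7)}(12)] = −1/1209600 × (0.00000 − 0.00000) = 0.00000.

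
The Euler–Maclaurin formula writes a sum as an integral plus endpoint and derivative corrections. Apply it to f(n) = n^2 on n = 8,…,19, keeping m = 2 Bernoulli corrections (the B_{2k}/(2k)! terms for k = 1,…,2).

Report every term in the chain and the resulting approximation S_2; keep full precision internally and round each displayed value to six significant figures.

Integral: ∫_8^19 x^2 dx = 2115.67.
Endpoint term: (f(8) + f(19))/2 = (64.0000 + 361.000)/2 = 212.500.
Running total after boundary: 2328.17.
Correction k=1: B_{2}/2! · (f^{(1)}(19) − f^{(1)}(8)) = 1/12 · (38.0000 − 16.0000) = 1.83333.
After k=1: 2330.00.
Correction k=2: B_{4}/4! · (f^{(3)}(19) − f^{(3)}(8)) = −1/720 · (0.00000 − 0.00000) = 0.00000.

S_2 ≈ 2330.00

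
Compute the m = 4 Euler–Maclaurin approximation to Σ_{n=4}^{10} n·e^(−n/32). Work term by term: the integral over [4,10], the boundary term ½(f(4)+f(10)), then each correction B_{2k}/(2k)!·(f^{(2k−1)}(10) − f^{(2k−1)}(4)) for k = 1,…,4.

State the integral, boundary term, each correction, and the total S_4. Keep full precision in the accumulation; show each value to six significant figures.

The integral term ∫_4^10 x·e^(−x/32) dx = 33.3450.
Endpoint term: (f(4) + f(10))/2 = (3.52999 + 7.31616)/2 = 5.42307.
Running total after boundary: 38.7681.
k=1: B_{2}/(2)! × [f^{(1)}(10) − f^{(1)}(4)] = 1/12 × (0.502986 − 0.772185) = -0.0224333.
Partial sum through k=1: 38.7457.
k=2: B_{4}/(4)! × [f^{(3)}(10) − f^{(3)}(4)] = −1/720 × (0.00192013 − 0.00247771) = 7.74416e-07.
Partial sum through k=2: 38.7457.
k=3: B_{6}/(6)! × [f^{(5)}(10) − f^{(5)}(4)] = 1/30240 × (3.27058e-06 − 4.10287e-06) = -2.75230e-11.
Partial sum through k=3: 38.7457.
k=4: B_{8}/(8)! × [f^{(7)}(10) − f^{(7)}(4)] = −1/1209600 × (4.55666e-09 − 5.65049e-09) = 9.04287e-16.

S_4 ≈ 38.7457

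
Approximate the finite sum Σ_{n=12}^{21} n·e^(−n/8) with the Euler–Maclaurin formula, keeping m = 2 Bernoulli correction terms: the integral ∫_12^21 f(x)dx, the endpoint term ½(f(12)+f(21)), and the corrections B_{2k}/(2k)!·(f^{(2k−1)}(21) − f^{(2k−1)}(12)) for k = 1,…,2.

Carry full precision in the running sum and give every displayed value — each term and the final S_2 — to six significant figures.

∫_12^21 x·e^(−x/8) dx evaluates to 18.8948.
Boundary: ½(f(12) + f(21)) = ½(2.67756 + 1.52123) = 2.09940.
Running total after boundary: 20.9942.
k=1: B_{2}/(2)! × [f^{(1)}(21) − f^{(1)}(12)] = 1/12 × (-0.117715 − (-0.111565)) = -0.000512460.
Partial sum through k=1: 20.9937.
k=2: B_{4}/(4)! × [f^{(3)}(21) − f^{(3)}(12)] = −1/720 × (0.000424452 − 0.00522961) = 6.67384e-06.

S_2 ≈ 20.9937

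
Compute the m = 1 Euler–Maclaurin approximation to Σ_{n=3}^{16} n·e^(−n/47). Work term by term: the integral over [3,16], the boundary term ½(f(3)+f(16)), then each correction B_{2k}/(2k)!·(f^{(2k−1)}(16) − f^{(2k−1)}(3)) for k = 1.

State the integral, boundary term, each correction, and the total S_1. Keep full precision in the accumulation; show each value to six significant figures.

The integral term ∫_3^16 x·e^(−x/47) dx = 98.0317.
½[f(3) + f(16)] = ½[2.81449 + 11.3835] = 7.09899.
So far: 105.131.
k=1: B_{2}/(2)! × [f^{(1)}(16) − f^{(1)}(3)] = 1/12 × (0.469266 − 0.878282) = -0.0340847.

S_1 ≈ 105.097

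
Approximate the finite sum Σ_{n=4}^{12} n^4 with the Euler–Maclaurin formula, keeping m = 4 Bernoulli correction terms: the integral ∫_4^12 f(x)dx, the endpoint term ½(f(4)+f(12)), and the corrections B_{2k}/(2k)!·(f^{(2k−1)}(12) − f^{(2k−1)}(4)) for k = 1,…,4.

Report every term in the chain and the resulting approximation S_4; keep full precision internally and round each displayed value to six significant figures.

S_4 ≈ 60612.0

The integral term ∫_4^12 x^4 dx = 49561.6.
Boundary: ½(f(4) + f(12)) = ½(256.000 + 20736.0) = 10496.0.
Running total after boundary: 60057.6.
k=1: B_{2}/(2)! × [f^{(1)}(12) − f^{(1)}(4)] = 1/12 × (6912.00 − 256.000) = 554.667.
Running total after k=1: 60612.3.
k=2: B_{4}/(4)! × [f^{(3)}(12) − f^{(3)}(4)] = −1/720 × (288.000 − 96.0000) = -0.266667.
Running total after k=2: 60612.0.
k=3: B_{6}/(6)! × [f^{(5)}(12) − f^{(5)}(4)] = 1/30240 × (0.00000 − 0.00000) = 0.00000.
Running total after k=3: 60612.0.
k=4: B_{8}/(8)! × [f^{(7)}(12) − f^{(7)}(4)] = −1/1209600 × (0.00000 − 0.00000) = 0.00000.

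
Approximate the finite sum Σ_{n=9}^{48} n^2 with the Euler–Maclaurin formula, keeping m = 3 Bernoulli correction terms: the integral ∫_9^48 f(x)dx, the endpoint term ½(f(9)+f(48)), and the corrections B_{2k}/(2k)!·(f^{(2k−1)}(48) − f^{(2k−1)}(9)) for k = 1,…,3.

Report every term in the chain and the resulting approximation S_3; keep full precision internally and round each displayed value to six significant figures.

S_3 ≈ 37820.0

∫_9^48 x^2 dx evaluates to 36621.0.
Endpoint term: (f(9) + f(48))/2 = (81.0000 + 2304.00)/2 = 1192.50.
Integral + boundary = 37813.5.
k=1: B_{2}/(2)! × [f^{(1)}(48) − f^{(1)}(9)] = 1/12 × (96.0000 − 18.0000) = 6.50000.
Partial sum through k=1: 37820.0.
k=2: B_{4}/(4)! × [f^{(3)}(48) − f^{(3)}(9)] = −1/720 × (0.00000 − 0.00000) = 0.00000.
Partial sum through k=2: 37820.0.
k=3: B_{6}/(6)! × [f^{(5)}(48) − f^{(5)}(9)] = 1/30240 × (0.00000 − 0.00000) = 0.00000.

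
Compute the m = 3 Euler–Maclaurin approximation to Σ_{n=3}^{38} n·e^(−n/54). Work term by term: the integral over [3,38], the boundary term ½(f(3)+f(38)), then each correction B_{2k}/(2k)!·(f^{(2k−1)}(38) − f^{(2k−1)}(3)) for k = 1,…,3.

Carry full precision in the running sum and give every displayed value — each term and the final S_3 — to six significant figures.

S_3 ≈ 464.505

Integral: ∫_3^38 x·e^(−x/54) dx = 453.748.
Endpoint term: (f(3) + f(38))/2 = (2.83788 + 18.8005)/2 = 10.8192.
Running total after boundary: 464.567.
Correction k=1: B_{2}/2! · (f^{(1)}(38) − f^{(1)}(3)) = 1/12 · (0.146592 − 0.893406) = -0.0622345.
Running total after k=1: 464.505.
Correction k=2: B_{4}/4! · (f^{(3)}(38) − f^{(3)}(3)) = −1/720 · (0.000389606 − 0.000955187) = 7.85529e-07.
Running total after k=2: 464.505.
Correction k=3: B_{6}/6! · (f^{(5)}(38) − f^{(5)}(3)) = 1/30240 · (2.49980e-07 − 5.50066e-07) = -9.92350e-12.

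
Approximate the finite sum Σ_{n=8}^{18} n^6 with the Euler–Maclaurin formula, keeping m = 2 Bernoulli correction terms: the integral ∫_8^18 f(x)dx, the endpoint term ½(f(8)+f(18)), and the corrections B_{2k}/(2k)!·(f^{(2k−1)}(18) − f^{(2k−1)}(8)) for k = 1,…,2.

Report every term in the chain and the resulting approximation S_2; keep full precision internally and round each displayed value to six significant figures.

The integral term ∫_8^18 x^6 dx = 8.71604e+07.
Boundary: ½(f(8) + f(18)) = ½(262144 + 3.40122e+07) = 1.71372e+07.
Integral + boundary = 1.04298e+08.
k=1: B_{2}/(2)! × [f^{(1)}(18) − f^{(1)}(8)] = 1/12 × (1.13374e+07 − 196608) = 928400.
Partial sum through k=1: 1.05226e+08.
k=2: B_{4}/(4)! × [f^{(3)}(18) − f^{(3)}(8)] = −1/720 × (699840 − 61440.0) = -886.667.

S_2 ≈ 1.05225e+08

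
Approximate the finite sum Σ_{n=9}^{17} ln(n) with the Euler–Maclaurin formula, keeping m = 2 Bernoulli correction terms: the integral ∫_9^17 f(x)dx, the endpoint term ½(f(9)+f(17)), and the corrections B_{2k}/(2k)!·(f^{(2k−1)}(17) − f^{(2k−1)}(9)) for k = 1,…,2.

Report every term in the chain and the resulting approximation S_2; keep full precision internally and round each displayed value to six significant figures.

Integral: ∫_9^17 ln(x) dx = 20.3896.
Boundary: ½(f(9) + f(17)) = ½(2.19722 + 2.83321) = 2.51522.
Running total after boundary: 22.9048.
k=1: B_{2}/(2)! × [f^{(1)}(17) − f^{(1)}(9)] = 1/12 × (0.0588235 − 0.111111) = -0.00435730.
Running total after k=1: 22.9005.
k=2: B_{4}/(4)! × [f^{(3)}(17) − f^{(3)}(9)] = −1/720 × (0.000407083 − 0.00274348) = 3.24500e-06.

S_2 ≈ 22.9005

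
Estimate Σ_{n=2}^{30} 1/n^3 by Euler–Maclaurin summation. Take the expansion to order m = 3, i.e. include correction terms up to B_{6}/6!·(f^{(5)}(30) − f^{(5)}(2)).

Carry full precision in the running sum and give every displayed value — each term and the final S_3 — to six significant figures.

S_3 ≈ 0.201611

The integral term ∫_2^30 1/x^3 dx = 0.124444.
Boundary: ½(f(2) + f(30)) = ½(0.125000 + 3.70370e-05) = 0.0625185.
Running total after boundary: 0.186963.
k=1: B_{2}/(2)! × [f^{(1)}(30) − f^{(1)}(2)] = 1/12 × (-3.70370e-06 − (-0.187500)) = 0.0156247.
Running total after k=1: 0.202588.
k=2: B_{4}/(4)! × [f^{(3)}(30) − f^{(3)}(2)] = −1/720 × (-8.23045e-08 − (-0.937500)) = -0.00130208.
Running total after k=2: 0.201286.
k=3: B_{6}/(6)! × [f^{(5)}(30) − f^{(5)}(2)] = 1/30240 × (-3.84088e-09 − (-9.84375)) = 0.000325521.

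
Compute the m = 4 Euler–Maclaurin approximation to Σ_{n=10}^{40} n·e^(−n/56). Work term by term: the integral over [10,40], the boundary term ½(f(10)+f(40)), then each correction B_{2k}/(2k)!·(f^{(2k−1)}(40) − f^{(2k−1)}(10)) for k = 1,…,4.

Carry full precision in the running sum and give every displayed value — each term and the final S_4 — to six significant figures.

The integral term ∫_10^40 x·e^(−x/56) dx = 459.796.
Endpoint term: (f(10) + f(40))/2 = (8.36464 + 19.5817)/2 = 13.9732.
Running total after boundary: 473.769.
k=1: B_{2}/(2)! × [f^{(1)}(40) − f^{(1)}(10)] = 1/12 × (0.139869 − 0.687096) = -0.0456022.
Partial sum through k=1: 473.724.
k=2: B_{4}/(4)! × [f^{(3)}(40) − f^{(3)}(10)] = −1/720 × (0.000356809 − 0.000752559) = 5.49653e-07.
Partial sum through k=2: 473.724.
k=3: B_{6}/(6)! × [f^{(5)}(40) − f^{(5)}(10)] = 1/30240 × (2.13334e-07 − 4.10082e-07) = -6.50622e-12.
Partial sum through k=3: 473.724.
k=4: B_{8}/(8)! × [f^{(7)}(40) − f^{(7)}(10)] = −1/1209600 × (9.97737e-11 − 1.85010e-10) = 7.04663e-17.

S_4 ≈ 473.724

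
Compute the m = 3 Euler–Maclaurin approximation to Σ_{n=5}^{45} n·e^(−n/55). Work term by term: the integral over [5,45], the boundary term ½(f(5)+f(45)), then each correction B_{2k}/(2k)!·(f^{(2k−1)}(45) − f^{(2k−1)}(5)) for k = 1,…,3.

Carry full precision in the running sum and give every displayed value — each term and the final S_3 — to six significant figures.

∫_5^45 x·e^(−x/55) dx evaluates to 586.450.
½[f(5) + f(45)] = ½[4.56550 + 19.8555] = 12.2105.
Integral + boundary = 598.660.
Correction k=1: B_{2}/2! · (f^{(1)}(45) − f^{(1)}(5)) = 1/12 · (0.0802242 − 0.830092) = -0.0624889.
Partial sum through k=1: 598.598.
Correction k=2: B_{4}/4! · (f^{(3)}(45) − f^{(3)}(5)) = −1/720 · (0.000318245 − 0.000878113) = 7.77595e-07.
Partial sum through k=2: 598.598.
Correction k=3: B_{6}/6! · (f^{(5)}(45) − f^{(5)}(5)) = 1/30240 · (2.01643e-07 − 4.89857e-07) = -9.53088e-12.

S_3 ≈ 598.598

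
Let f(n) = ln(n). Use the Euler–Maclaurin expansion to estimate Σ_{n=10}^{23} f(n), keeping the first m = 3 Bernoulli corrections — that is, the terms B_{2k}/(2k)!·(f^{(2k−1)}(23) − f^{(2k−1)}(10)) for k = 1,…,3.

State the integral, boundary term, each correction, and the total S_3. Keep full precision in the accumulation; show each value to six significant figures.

The integral term ∫_10^23 ln(x) dx = 36.0905.
½[f(10) + f(23)] = ½[2.30259 + 3.13549] = 2.71904.
Running total after boundary: 38.8096.
Order-1 term: 1/12 · (0.0434783 − 0.100000) = -0.00471014.
Partial sum through k=1: 38.8048.
Order-2 term: −1/720 · (0.000164379 − 0.00200000) = 2.54947e-06.
Partial sum through k=2: 38.8048.
Order-3 term: 1/30240 · (3.72883e-06 − 0.000240000) = -7.81320e-09.

S_3 ≈ 38.8048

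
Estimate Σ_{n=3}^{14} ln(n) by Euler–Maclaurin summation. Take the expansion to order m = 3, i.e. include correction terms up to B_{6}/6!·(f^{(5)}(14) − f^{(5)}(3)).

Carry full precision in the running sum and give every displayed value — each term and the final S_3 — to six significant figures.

Integral: ∫_3^14 ln(x) dx = 22.6510.
½[f(3) + f(14)] = ½[1.09861 + 2.63906] = 1.86883.
So far: 24.5198.
Correction k=1: B_{2}/2! · (f^{(1)}(14) − f^{(1)}(3)) = 1/12 · (0.0714286 − 0.333333) = -0.0218254.
After k=1: 24.4980.
Correction k=2: B_{4}/4! · (f^{(3)}(14) − f^{(3)}(3)) = −1/720 · (0.000728863 − 0.0740741) = 0.000101868.
After k=2: 24.4981.
Correction k=3: B_{6}/6! · (f^{(5)}(14) − f^{(5)}(3)) = 1/30240 · (4.46243e-05 − 0.0987654) = -3.26458e-06.

S_3 ≈ 24.4981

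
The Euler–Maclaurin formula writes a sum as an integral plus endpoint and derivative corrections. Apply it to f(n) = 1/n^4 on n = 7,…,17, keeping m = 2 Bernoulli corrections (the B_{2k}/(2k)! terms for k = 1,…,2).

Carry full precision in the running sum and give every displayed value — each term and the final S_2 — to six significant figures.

∫_7^17 1/x^4 dx evaluates to 0.000903970.
Endpoint term: (f(7) + f(17))/2 = (0.000416493 + 1.19730e-05)/2 = 0.000214233.
Running total after boundary: 0.00111820.
k=1: B_{2}/(2)! × [f^{(1)}(17) − f^{(1)}(7)] = 1/12 × (-2.81719e-06 − (-0.000237996)) = 1.95982e-05.
Running total after k=1: 0.00113780.
k=2: B_{4}/(4)! × [f^{(3)}(17) − f^{(3)}(7)] = −1/720 × (-2.92441e-07 − (-0.000145712)) = -2.01971e-07.

S_2 ≈ 0.00113760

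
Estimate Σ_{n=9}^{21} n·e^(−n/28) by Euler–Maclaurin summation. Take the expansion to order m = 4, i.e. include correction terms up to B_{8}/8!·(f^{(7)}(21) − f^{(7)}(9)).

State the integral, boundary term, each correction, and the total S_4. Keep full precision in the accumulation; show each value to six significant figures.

The integral term ∫_9^21 x·e^(−x/28) dx = 103.130.
½[f(9) + f(21)] = ½[6.52601 + 9.91970] = 8.22285.
Integral + boundary = 111.352.
Order-1 term: 1/12 · (0.118092 − 0.492041) = -0.0311624.
Running total after k=1: 111.321.
Order-2 term: −1/720 · (0.00135564 − 0.00247738) = 1.55797e-06.
Running total after k=2: 111.321.
Order-3 term: 1/30240 · (3.26615e-06 − 5.51933e-06) = -7.45100e-11.
Running total after k=3: 111.321.
Order-4 term: −1/1209600 · (6.12648e-09 − 1.00494e-08) = 3.24317e-15.

S_4 ≈ 111.321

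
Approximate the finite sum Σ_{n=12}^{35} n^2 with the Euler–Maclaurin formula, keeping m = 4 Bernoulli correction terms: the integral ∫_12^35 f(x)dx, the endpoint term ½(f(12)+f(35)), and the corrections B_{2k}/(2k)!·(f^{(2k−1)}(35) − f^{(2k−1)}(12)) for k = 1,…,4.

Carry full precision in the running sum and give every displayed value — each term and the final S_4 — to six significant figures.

∫_12^35 x^2 dx evaluates to 13715.7.
Boundary: ½(f(12) + f(35)) = ½(144.000 + 1225.00) = 684.500.
So far: 14400.2.
Order-1 term: 1/12 · (70.0000 − 24.0000) = 3.83333.
After k=1: 14404.0.
Order-2 term: −1/720 · (0.00000 − 0.00000) = 0.00000.
After k=2: 14404.0.
Order-3 term: 1/30240 · (0.00000 − 0.00000) = 0.00000.
After k=3: 14404.0.
Order-4 term: −1/1209600 · (0.00000 − 0.00000) = 0.00000.

S_4 ≈ 14404.0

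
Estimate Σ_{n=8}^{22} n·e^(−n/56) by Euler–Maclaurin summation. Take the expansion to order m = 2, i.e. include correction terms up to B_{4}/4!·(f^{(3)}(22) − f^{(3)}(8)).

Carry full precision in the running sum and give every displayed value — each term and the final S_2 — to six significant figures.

S_2 ≈ 168.810

The integral term ∫_8^22 x·e^(−x/56) dx = 157.944.
Endpoint term: (f(8) + f(22))/2 = (6.93502 + 14.8528)/2 = 10.8939.
Running total after boundary: 168.837.
Correction k=1: B_{2}/2! · (f^{(1)}(22) − f^{(1)}(8)) = 1/12 · (0.409897 − 0.743038) = -0.0277617.
Partial sum through k=1: 168.810.
Correction k=2: B_{4}/4! · (f^{(3)}(22) − f^{(3)}(8)) = −1/720 · (0.000561272 − 0.000789794) = 3.17392e-07.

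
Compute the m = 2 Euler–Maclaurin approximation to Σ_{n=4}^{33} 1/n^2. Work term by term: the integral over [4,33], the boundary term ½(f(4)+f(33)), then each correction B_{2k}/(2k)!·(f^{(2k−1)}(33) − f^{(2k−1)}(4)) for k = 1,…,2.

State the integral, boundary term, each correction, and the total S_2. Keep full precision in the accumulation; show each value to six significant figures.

The integral term ∫_4^33 1/x^2 dx = 0.219697.
Endpoint term: (f(4) + f(33))/2 = (0.0625000 + 0.000918274)/2 = 0.0317091.
So far: 0.251406.
k=1: B_{2}/(2)! × [f^{(1)}(33) − f^{(1)}(4)] = 1/12 × (-5.56529e-05 − (-0.0312500)) = 0.00259953.
Partial sum through k=1: 0.254006.
k=2: B_{4}/(4)! × [f^{(3)}(33) − f^{(3)}(4)] = −1/720 × (-6.13256e-07 − (-0.0234375)) = -3.25512e-05.

S_2 ≈ 0.253973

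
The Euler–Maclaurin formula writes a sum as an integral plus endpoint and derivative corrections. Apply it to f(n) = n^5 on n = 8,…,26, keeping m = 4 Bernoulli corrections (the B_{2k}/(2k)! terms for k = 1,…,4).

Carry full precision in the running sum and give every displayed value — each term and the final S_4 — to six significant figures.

∫_8^26 x^5 dx evaluates to 5.14423e+07.
½[f(8) + f(26)] = ½[32768.0 + 1.18814e+07] = 5.95707e+06.
So far: 5.73993e+07.
Correction k=1: B_{2}/2! · (f^{(1)}(26) − f^{(1)}(8)) = 1/12 · (2.28488e+06 − 20480.0) = 188700.
Running total after k=1: 5.75880e+07.
Correction k=2: B_{4}/4! · (f^{(3)}(26) − f^{(3)}(8)) = −1/720 · (40560.0 − 3840.00) = -51.0000.
Running total after k=2: 5.75880e+07.
Correction k=3: B_{6}/6! · (f^{(5)}(26) − f^{(5)}(8)) = 1/30240 · (120.000 − 120.000) = 0.00000.
Running total after k=3: 5.75880e+07.
Correction k=4: B_{8}/8! · (f^{(7)}(26) − f^{(7)}(8)) = −1/1209600 · (0.00000 − 0.00000) = 0.00000.

S_4 ≈ 5.75880e+07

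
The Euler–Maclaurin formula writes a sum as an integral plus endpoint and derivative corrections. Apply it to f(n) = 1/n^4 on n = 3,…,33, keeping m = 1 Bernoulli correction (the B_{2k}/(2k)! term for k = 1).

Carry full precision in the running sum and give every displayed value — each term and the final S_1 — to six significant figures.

S_1 ≈ 0.0198814

∫_3^33 1/x^4 dx evaluates to 0.0123364.
½[f(3) + f(33)] = ½[0.0123457 + 8.43226e-07] = 0.00617326.
Integral + boundary = 0.0185097.
Order-1 term: 1/12 · (-1.02209e-07 − (-0.0164609)) = 0.00137173.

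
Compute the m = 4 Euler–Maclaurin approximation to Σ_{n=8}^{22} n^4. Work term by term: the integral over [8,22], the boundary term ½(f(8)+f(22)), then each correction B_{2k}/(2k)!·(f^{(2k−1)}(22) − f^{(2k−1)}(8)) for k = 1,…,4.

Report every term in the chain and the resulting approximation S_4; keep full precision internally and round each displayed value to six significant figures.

The integral term ∫_8^22 x^4 dx = 1.02417e+06.
Endpoint term: (f(8) + f(22))/2 = (4096.00 + 234256)/2 = 119176.
Running total after boundary: 1.14335e+06.
Order-1 term: 1/12 · (42592.0 − 2048.00) = 3378.67.
Partial sum through k=1: 1.14673e+06.
Order-2 term: −1/720 · (528.000 − 192.000) = -0.466667.
Partial sum through k=2: 1.14673e+06.
Order-3 term: 1/30240 · (0.00000 − 0.00000) = 0.00000.
Partial sum through k=3: 1.14673e+06.
Order-4 term: −1/1209600 · (0.00000 − 0.00000) = 0.00000.

S_4 ≈ 1.14673e+06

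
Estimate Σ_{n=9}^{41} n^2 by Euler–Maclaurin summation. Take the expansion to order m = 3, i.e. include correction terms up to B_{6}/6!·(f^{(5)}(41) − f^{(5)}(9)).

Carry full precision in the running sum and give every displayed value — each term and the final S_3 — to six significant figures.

∫_9^41 x^2 dx evaluates to 22730.7.
Endpoint term: (f(9) + f(41))/2 = (81.0000 + 1681.00)/2 = 881.000.
Running total after boundary: 23611.7.
Order-1 term: 1/12 · (82.0000 − 18.0000) = 5.33333.
Running total after k=1: 23617.0.
Order-2 term: −1/720 · (0.00000 − 0.00000) = 0.00000.
Running total after k=2: 23617.0.
Order-3 term: 1/30240 · (0.00000 − 0.00000) = 0.00000.

S_3 ≈ 23617.0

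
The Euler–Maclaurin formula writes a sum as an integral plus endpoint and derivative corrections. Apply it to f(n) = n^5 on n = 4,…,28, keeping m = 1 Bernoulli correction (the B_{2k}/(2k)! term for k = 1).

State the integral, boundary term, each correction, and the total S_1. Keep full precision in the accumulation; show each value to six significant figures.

Integral: ∫_4^28 x^5 dx = 8.03144e+07.
½[f(4) + f(28)] = ½[1024.00 + 1.72104e+07] = 8.60570e+06.
Running total after boundary: 8.89201e+07.
Order-1 term: 1/12 · (3.07328e+06 − 1280.00) = 256000.

S_1 ≈ 8.91761e+07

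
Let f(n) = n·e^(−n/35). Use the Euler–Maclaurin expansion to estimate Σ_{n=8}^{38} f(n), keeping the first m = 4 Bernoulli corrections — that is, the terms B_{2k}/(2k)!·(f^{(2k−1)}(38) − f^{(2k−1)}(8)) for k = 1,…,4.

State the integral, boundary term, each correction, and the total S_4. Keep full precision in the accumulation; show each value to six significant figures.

∫_8^38 x·e^(−x/35) dx evaluates to 334.760.
½[f(8) + f(38)] = ½[6.36536 + 12.8311] = 9.59823.
Running total after boundary: 344.358.
Correction k=1: B_{2}/2! · (f^{(1)}(38) − f^{(1)}(8)) = 1/12 · (-0.0289423 − 0.613802) = -0.0535620.
After k=1: 344.305.
Correction k=2: B_{4}/4! · (f^{(3)}(38) − f^{(3)}(8)) = −1/720 · (0.000527656 − 0.00180012) = 1.76730e-06.
After k=2: 344.305.
Correction k=3: B_{6}/6! · (f^{(5)}(38) − f^{(5)}(8)) = 1/30240 · (8.80766e-07 − 2.52993e-06) = -5.45359e-11.
After k=3: 344.305.
Correction k=4: B_{8}/8! · (f^{(7)}(38) − f^{(7)}(8)) = −1/1209600 · (1.08636e-09 − 2.93093e-09) = 1.52494e-15.

S_4 ≈ 344.305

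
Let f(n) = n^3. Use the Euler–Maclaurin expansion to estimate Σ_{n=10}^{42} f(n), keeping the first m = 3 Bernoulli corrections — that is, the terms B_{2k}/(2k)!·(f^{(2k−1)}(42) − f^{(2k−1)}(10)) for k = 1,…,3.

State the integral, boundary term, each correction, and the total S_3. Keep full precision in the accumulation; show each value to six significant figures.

Integral: ∫_10^42 x^3 dx = 775424.
Endpoint term: (f(10) + f(42))/2 = (1000.00 + 74088.0)/2 = 37544.0.
So far: 812968.
k=1: B_{2}/(2)! × [f^{(1)}(42) − f^{(1)}(10)] = 1/12 × (5292.00 − 300.000) = 416.000.
After k=1: 813384.
k=2: B_{4}/(4)! × [f^{(3)}(42) − f^{(3)}(10)] = −1/720 × (6.00000 − 6.00000) = 0.00000.
After k=2: 813384.
k=3: B_{6}/(6)! × [f^{(5)}(42) − f^{(5)}(10)] = 1/30240 × (0.00000 − 0.00000) = 0.00000.

S_3 ≈ 813384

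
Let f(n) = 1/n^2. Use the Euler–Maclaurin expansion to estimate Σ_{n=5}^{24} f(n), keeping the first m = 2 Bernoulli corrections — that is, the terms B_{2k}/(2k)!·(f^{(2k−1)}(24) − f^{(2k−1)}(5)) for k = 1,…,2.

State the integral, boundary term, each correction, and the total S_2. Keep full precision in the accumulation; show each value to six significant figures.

S_2 ≈ 0.180512

∫_5^24 1/x^2 dx evaluates to 0.158333.
Boundary: ½(f(5) + f(24)) = ½(0.0400000 + 0.00173611) = 0.0208681.
Integral + boundary = 0.179201.
k=1: B_{2}/(2)! × [f^{(1)}(24) − f^{(1)}(5)] = 1/12 × (-0.000144676 − (-0.0160000)) = 0.00132128.
Partial sum through k=1: 0.180523.
k=2: B_{4}/(4)! × [f^{(3)}(24) − f^{(3)}(5)] = −1/720 × (-3.01408e-06 − (-0.00768000)) = -1.06625e-05.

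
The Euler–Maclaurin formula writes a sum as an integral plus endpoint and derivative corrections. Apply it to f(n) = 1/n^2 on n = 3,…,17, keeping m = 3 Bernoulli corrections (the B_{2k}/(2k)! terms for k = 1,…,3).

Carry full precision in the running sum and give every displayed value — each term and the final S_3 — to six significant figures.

S_3 ≈ 0.337808

∫_3^17 1/x^2 dx evaluates to 0.274510.
Endpoint term: (f(3) + f(17))/2 = (0.111111 + 0.00346021)/2 = 0.0572857.
Running total after boundary: 0.331795.
Correction k=1: B_{2}/2! · (f^{(1)}(17) − f^{(1)}(3)) = 1/12 · (-0.000407083 − (-0.0740741)) = 0.00613892.
Partial sum through k=1: 0.337934.
Correction k=2: B_{4}/4! · (f^{(3)}(17) − f^{(3)}(3)) = −1/720 · (-1.69031e-05 − (-0.0987654)) = -0.000137151.
Partial sum through k=2: 0.337797.
Correction k=3: B_{6}/6! · (f^{(5)}(17) − f^{(5)}(3)) = 1/30240 · (-1.75465e-06 − (-0.329218)) = 1.08868e-05.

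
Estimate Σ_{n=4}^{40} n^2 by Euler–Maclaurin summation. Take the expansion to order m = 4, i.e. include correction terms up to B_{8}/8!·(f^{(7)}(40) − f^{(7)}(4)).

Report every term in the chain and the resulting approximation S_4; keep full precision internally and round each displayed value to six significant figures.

Integral: ∫_4^40 x^2 dx = 21312.0.
½[f(4) + f(40)] = ½[16.0000 + 1600.00] = 808.000.
Integral + boundary = 22120.0.
Correction k=1: B_{2}/2! · (f^{(1)}(40) − f^{(1)}(4)) = 1/12 · (80.0000 − 8.00000) = 6.00000.
After k=1: 22126.0.
Correction k=2: B_{4}/4! · (f^{(3)}(40) − f^{(3)}(4)) = −1/720 · (0.00000 − 0.00000) = 0.00000.
After k=2: 22126.0.
Correction k=3: B_{6}/6! · (f^{(5)}(40) − f^{(5)}(4)) = 1/30240 · (0.00000 − 0.00000) = 0.00000.
After k=3: 22126.0.
Correction k=4: B_{8}/8! · (f^{(7)}(40) − f^{(7)}(4)) = −1/1209600 · (0.00000 − 0.00000) = 0.00000.

S_4 ≈ 22126.0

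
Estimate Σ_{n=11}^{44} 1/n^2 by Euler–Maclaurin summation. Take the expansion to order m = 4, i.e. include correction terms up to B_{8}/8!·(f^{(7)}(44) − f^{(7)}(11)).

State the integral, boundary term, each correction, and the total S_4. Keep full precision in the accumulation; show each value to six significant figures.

S_4 ≈ 0.0726954

The integral term ∫_11^44 1/x^2 dx = 0.0681818.
Endpoint term: (f(11) + f(44))/2 = (0.00826446 + 0.000516529)/2 = 0.00439050.
Integral + boundary = 0.0725723.
Correction k=1: B_{2}/2! · (f^{(1)}(44) − f^{(1)}(11)) = 1/12 · (-2.34786e-05 − (-0.00150263)) = 0.000123263.
Partial sum through k=1: 0.0726956.
Correction k=2: B_{4}/4! · (f^{(3)}(44) − f^{(3)}(11)) = −1/720 · (-1.45528e-07 − (-0.000149021)) = -2.06772e-07.
Partial sum through k=2: 0.0726954.
Correction k=3: B_{6}/6! · (f^{(5)}(44) − f^{(5)}(11)) = 1/30240 · (-2.25509e-09 − (-3.69474e-05)) = 1.22173e-09.
Partial sum through k=3: 0.0726954.
Correction k=4: B_{8}/8! · (f^{(7)}(44) − f^{(7)}(11)) = −1/1209600 · (-6.52299e-11 − (-1.70996e-05)) = -1.41365e-11.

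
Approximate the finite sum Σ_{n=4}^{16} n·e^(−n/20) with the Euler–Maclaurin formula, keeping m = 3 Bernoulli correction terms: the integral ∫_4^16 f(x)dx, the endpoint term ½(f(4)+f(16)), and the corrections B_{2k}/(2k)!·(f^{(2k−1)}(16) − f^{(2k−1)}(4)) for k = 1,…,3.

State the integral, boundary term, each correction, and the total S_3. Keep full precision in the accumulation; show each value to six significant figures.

S_3 ≈ 74.6589

Integral: ∫_4^16 x·e^(−x/20) dx = 69.4739.
½[f(4) + f(16)] = ½[3.27492 + 7.18926] = 5.23209.
Running total after boundary: 74.7060.
Correction k=1: B_{2}/2! · (f^{(1)}(16) − f^{(1)}(4)) = 1/12 · (0.0898658 − 0.654985) = -0.0470932.
Running total after k=1: 74.6589.
Correction k=2: B_{4}/4! · (f^{(3)}(16) − f^{(3)}(4)) = −1/720 · (0.00247131 − 0.00573112) = 4.52751e-06.
Running total after k=2: 74.6589.
Correction k=3: B_{6}/6! · (f^{(5)}(16) − f^{(5)}(4)) = 1/30240 · (1.17949e-05 − 2.45619e-05) = -4.22190e-10.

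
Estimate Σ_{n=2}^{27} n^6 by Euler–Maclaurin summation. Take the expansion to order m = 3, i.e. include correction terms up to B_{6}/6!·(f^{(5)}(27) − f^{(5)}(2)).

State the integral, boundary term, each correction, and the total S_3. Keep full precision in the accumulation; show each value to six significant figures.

∫_2^27 x^6 dx evaluates to 1.49434e+09.
Boundary: ½(f(2) + f(27)) = ½(64.0000 + 3.87420e+08) = 1.93710e+08.
Running total after boundary: 1.68805e+09.
k=1: B_{2}/(2)! × [f^{(1)}(27) − f^{(1)}(2)] = 1/12 × (8.60934e+07 − 192.000) = 7.17444e+06.
Partial sum through k=1: 1.69522e+09.
k=2: B_{4}/(4)! × [f^{(3)}(27) − f^{(3)}(2)] = −1/720 × (2.36196e+06 − 960.000) = -3279.17.
Partial sum through k=2: 1.69522e+09.
k=3: B_{6}/(6)! × [f^{(5)}(27) − f^{(5)}(2)] = 1/30240 × (19440.0 − 1440.00) = 0.595238.

S_3 ≈ 1.69522e+09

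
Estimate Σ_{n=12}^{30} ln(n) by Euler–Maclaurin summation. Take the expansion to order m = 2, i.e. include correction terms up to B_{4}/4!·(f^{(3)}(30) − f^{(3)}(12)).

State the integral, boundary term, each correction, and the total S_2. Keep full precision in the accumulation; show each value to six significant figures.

Integral: ∫_12^30 ln(x) dx = 54.2170.
½[f(12) + f(30)] = ½[2.48491 + 3.40120] = 2.94305.
So far: 57.1601.
k=1: B_{2}/(2)! × [f^{(1)}(30) − f^{(1)}(12)] = 1/12 × (0.0333333 − 0.0833333) = -0.00416667.
Partial sum through k=1: 57.1559.
k=2: B_{4}/(4)! × [f^{(3)}(30) − f^{(3)}(12)] = −1/720 × (7.40741e-05 − 0.00115741) = 1.50463e-06.

S_2 ≈ 57.1559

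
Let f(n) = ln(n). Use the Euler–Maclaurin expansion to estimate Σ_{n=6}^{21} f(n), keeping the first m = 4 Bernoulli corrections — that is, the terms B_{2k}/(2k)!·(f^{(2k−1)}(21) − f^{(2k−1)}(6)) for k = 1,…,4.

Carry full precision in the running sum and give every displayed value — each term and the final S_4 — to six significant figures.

S_4 ≈ 40.5926

Integral: ∫_6^21 ln(x) dx = 38.1844.
Boundary: ½(f(6) + f(21)) = ½(1.79176 + 3.04452) = 2.41814.
Integral + boundary = 40.6026.
Correction k=1: B_{2}/2! · (f^{(1)}(21) − f^{(1)}(6)) = 1/12 · (0.0476190 − 0.166667) = -0.00992063.
Running total after k=1: 40.5926.
Correction k=2: B_{4}/4! · (f^{(3)}(21) − f^{(3)}(6)) = −1/720 · (0.000215959 − 0.00925926) = 1.25601e-05.
Running total after k=2: 40.5926.
Correction k=3: B_{6}/6! · (f^{(5)}(21) − f^{(5)}(6)) = 1/30240 · (5.87645e-06 − 0.00308642) = -1.01870e-07.
Running total after k=3: 40.5926.
Correction k=4: B_{8}/8! · (f^{(7)}(21) − f^{(7)}(6)) = −1/1209600 · (3.99758e-07 − 0.00257202) = 2.12601e-09.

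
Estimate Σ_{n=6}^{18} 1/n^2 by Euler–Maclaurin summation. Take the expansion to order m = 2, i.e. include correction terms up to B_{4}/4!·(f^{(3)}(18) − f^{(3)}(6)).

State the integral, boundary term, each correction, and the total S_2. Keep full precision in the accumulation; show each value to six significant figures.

∫_6^18 1/x^2 dx evaluates to 0.111111.
½[f(6) + f(18)] = ½[0.0277778 + 0.00308642] = 0.0154321.
Running total after boundary: 0.126543.
Order-1 term: 1/12 · (-0.000342936 − (-0.00925926)) = 0.000743027.
Partial sum through k=1: 0.127286.
Order-2 term: −1/720 · (-1.27013e-05 − (-0.00308642)) = -4.26905e-06.

S_2 ≈ 0.127282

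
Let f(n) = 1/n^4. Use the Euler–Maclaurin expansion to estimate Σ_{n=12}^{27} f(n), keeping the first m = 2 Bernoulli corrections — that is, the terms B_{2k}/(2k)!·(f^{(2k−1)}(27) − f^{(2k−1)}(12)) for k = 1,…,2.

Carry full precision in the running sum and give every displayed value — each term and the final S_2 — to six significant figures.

The integral term ∫_12^27 1/x^4 dx = 0.000175966.
½[f(12) + f(27)] = ½[4.82253e-05 + 1.88168e-06] = 2.50535e-05.
Integral + boundary = 0.000201020.
Correction k=1: B_{2}/2! · (f^{(1)}(27) − f^{(1)}(12)) = 1/12 · (-2.78767e-07 − (-1.60751e-05)) = 1.31636e-06.
Partial sum through k=1: 0.000202336.
Correction k=2: B_{4}/4! · (f^{(3)}(27) − f^{(3)}(12)) = −1/720 · (-1.14719e-08 − (-3.34898e-06)) = -4.63543e-09.

S_2 ≈ 0.000202331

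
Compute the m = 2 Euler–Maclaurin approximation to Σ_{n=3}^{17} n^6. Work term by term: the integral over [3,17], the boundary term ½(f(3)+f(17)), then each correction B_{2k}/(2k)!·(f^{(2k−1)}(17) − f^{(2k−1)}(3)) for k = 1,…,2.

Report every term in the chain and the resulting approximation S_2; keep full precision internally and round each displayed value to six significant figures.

∫_3^17 x^6 dx evaluates to 5.86195e+07.
Endpoint term: (f(3) + f(17))/2 = (729.000 + 2.41376e+07)/2 = 1.20691e+07.
Running total after boundary: 7.06886e+07.
k=1: B_{2}/(2)! × [f^{(1)}(17) − f^{(1)}(3)] = 1/12 × (8.51914e+06 − 1458.00) = 709807.
Running total after k=1: 7.13985e+07.
k=2: B_{4}/(4)! × [f^{(3)}(17) − f^{(3)}(3)] = −1/720 × (589560 − 3240.00) = -814.333.

S_2 ≈ 7.13976e+07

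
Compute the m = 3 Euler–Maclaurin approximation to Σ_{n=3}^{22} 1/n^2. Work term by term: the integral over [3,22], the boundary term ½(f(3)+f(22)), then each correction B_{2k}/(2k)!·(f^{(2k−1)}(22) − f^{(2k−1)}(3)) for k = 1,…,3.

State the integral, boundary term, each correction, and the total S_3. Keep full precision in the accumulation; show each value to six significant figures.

∫_3^22 1/x^2 dx evaluates to 0.287879.
½[f(3) + f(22)] = ½[0.111111 + 0.00206612] = 0.0565886.
Integral + boundary = 0.344467.
Order-1 term: 1/12 · (-0.000187829 − (-0.0740741)) = 0.00615719.
Running total after k=1: 0.350625.
Order-2 term: −1/720 · (-4.65691e-06 − (-0.0987654)) = -0.000137168.
Running total after k=2: 0.350487.
Order-3 term: 1/30240 · (-2.88651e-07 − (-0.329218)) = 1.08868e-05.

S_3 ≈ 0.350498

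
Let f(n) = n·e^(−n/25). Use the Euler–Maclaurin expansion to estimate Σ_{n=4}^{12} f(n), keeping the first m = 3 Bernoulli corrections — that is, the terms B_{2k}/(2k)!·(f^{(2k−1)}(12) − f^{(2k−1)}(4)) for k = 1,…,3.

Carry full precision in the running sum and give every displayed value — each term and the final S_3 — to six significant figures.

The integral term ∫_4^12 x·e^(−x/25) dx = 45.4296.
Boundary: ½(f(4) + f(12)) = ½(3.40858 + 7.42540) = 5.41699.
So far: 50.8466.
Order-1 term: 1/12 · (0.321767 − 0.715801) = -0.0328361.
After k=1: 50.8138.
Order-2 term: −1/720 · (0.00249493 − 0.00387214) = 1.91279e-06.
After k=2: 50.8138.
Order-3 term: 1/30240 · (7.16007e-06 − 1.05584e-05) = -1.12379e-10.

S_3 ≈ 50.8138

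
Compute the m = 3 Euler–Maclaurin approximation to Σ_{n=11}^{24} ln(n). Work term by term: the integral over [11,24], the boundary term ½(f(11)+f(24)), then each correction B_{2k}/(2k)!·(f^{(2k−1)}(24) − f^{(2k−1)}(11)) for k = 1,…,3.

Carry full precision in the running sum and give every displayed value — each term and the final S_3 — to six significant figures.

S_3 ≈ 39.6803

Integral: ∫_11^24 ln(x) dx = 36.8964.
Endpoint term: (f(11) + f(24))/2 = (2.39790 + 3.17805)/2 = 2.78797.
So far: 39.6844.
k=1: B_{2}/(2)! × [f^{(1)}(24) − f^{(1)}(11)] = 1/12 × (0.0416667 − 0.0909091) = -0.00410354.
Partial sum through k=1: 39.6803.
k=2: B_{4}/(4)! × [f^{(3)}(24) − f^{(3)}(11)] = −1/720 × (0.000144676 − 0.00150263) = 1.88605e-06.
Partial sum through k=2: 39.6803.
k=3: B_{6}/(6)! × [f^{(5)}(24) − f^{(5)}(11)] = 1/30240 × (3.01408e-06 − 0.000149021) = -4.82827e-09.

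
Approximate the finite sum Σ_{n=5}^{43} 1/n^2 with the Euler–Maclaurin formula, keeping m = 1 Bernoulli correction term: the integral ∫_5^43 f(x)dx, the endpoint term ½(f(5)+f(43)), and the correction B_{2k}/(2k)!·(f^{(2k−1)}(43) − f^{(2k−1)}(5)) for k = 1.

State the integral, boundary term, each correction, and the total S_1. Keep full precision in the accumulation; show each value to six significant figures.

S_1 ≈ 0.198346

Integral: ∫_5^43 1/x^2 dx = 0.176744.
Boundary: ½(f(5) + f(43)) = ½(0.0400000 + 0.000540833) = 0.0202704.
Running total after boundary: 0.197015.
k=1: B_{2}/(2)! × [f^{(1)}(43) − f^{(1)}(5)] = 1/12 × (-2.51550e-05 − (-0.0160000)) = 0.00133124.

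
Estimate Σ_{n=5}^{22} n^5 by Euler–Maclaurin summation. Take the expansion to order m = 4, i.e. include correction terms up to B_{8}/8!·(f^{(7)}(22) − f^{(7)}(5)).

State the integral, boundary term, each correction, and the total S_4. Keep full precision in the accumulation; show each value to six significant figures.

S_4 ≈ 2.15697e+07

∫_5^22 x^5 dx evaluates to 1.88940e+07.
½[f(5) + f(22)] = ½[3125.00 + 5.15363e+06] = 2.57838e+06.
Running total after boundary: 2.14724e+07.
Order-1 term: 1/12 · (1.17128e+06 − 3125.00) = 97346.2.
After k=1: 2.15698e+07.
Order-2 term: −1/720 · (29040.0 − 1500.00) = -38.2500.
After k=2: 2.15697e+07.
Order-3 term: 1/30240 · (120.000 − 120.000) = 0.00000.
After k=3: 2.15697e+07.
Order-4 term: −1/1209600 · (0.00000 − 0.00000) = 0.00000.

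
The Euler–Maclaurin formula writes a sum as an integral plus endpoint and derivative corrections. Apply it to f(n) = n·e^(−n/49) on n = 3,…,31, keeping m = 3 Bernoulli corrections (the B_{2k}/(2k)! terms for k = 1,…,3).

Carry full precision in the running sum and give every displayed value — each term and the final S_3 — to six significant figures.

S_3 ≈ 324.038

Integral: ∫_3^31 x·e^(−x/49) dx = 314.451.
½[f(3) + f(31)] = ½[2.82184 + 16.4666] = 9.64422.
Running total after boundary: 324.095.
Correction k=1: B_{2}/2! · (f^{(1)}(31) − f^{(1)}(3)) = 1/12 · (0.195128 − 0.883024) = -0.0573247.
Running total after k=1: 324.038.
Correction k=2: B_{4}/4! · (f^{(3)}(31) − f^{(3)}(3)) = −1/720 · (0.000523736 − 0.00115129) = 8.71604e-07.
Running total after k=2: 324.038.
Correction k=3: B_{6}/6! · (f^{(5)}(31) − f^{(5)}(3)) = 1/30240 · (4.02416e-07 − 8.05834e-07) = -1.33405e-11.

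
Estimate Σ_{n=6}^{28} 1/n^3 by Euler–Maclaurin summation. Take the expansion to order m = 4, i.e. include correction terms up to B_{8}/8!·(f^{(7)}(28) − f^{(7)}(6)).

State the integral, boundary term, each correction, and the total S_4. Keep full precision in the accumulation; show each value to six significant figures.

S_4 ≈ 0.0157795

The integral term ∫_6^28 1/x^3 dx = 0.0132511.
Boundary: ½(f(6) + f(28)) = ½(0.00462963 + 4.55539e-05) = 0.00233759.
Running total after boundary: 0.0155887.
Correction k=1: B_{2}/2! · (f^{(1)}(28) − f^{(1)}(6)) = 1/12 · (-4.88078e-06 − (-0.00231481)) = 0.000192495.
Running total after k=1: 0.0157812.
Correction k=2: B_{4}/4! · (f^{(3)}(28) − f^{(3)}(6)) = −1/720 · (-1.24510e-07 − (-0.00128601)) = -1.78595e-06.
Running total after k=2: 0.0157794.
Correction k=3: B_{6}/6! · (f^{(5)}(28) − f^{(5)}(6)) = 1/30240 · (-6.67016e-09 − (-0.00150034)) = 4.96143e-08.
Running total after k=3: 0.0157795.
Correction k=4: B_{8}/8! · (f^{(7)}(28) − f^{(7)}(6)) = −1/1209600 · (-6.12566e-10 − (-0.00300069)) = -2.48073e-09.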